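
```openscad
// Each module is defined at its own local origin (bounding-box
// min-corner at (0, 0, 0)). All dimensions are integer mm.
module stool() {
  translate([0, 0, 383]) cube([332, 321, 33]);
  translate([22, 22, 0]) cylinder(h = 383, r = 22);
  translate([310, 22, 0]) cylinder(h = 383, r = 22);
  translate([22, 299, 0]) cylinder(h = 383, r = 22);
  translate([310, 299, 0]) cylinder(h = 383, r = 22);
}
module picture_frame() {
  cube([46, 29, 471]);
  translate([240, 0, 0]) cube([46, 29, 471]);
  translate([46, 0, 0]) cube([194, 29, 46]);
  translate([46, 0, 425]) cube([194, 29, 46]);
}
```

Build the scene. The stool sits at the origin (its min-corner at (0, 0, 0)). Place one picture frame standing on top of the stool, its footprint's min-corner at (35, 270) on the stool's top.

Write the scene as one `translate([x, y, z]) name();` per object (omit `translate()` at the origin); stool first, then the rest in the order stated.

stool();
translate([35, 270, 416]) picture_frame();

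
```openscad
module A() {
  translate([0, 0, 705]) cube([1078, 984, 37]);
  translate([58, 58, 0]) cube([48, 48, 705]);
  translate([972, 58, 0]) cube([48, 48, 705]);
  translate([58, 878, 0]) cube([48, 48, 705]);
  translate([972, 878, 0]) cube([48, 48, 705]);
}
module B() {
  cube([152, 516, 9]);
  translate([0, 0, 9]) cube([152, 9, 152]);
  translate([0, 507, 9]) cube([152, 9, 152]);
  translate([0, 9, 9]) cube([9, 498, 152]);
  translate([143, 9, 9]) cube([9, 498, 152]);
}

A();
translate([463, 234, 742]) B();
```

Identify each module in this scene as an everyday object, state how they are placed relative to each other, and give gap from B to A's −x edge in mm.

A is a table. B is an open box. The open box is on top of the table, centred. The gap from the open box to the table's −x edge is 463 mm.

The open box's min-x is at 463; the table's min-x is 0; gap = 463 mm.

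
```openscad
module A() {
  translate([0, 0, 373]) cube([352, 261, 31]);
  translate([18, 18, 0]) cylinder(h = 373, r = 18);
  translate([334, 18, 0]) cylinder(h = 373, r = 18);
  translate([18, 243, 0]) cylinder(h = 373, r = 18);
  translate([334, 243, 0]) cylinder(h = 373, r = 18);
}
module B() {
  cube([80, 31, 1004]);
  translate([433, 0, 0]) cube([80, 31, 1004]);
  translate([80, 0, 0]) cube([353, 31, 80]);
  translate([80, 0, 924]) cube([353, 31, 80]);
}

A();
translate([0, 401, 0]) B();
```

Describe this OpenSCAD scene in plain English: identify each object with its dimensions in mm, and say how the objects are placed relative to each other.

A is a four-legged stool. The seat is 352×261 mm, 31 mm thick, top at z = 404 mm. It stands on four round legs, each 36 mm in diameter, from z = 0 to the seat underside, each leg's axis is inset half a diameter from the nearest pair of seat edges (so the leg's bounding box is flush with the corner).

B is a picture frame with a 353×844 mm rectangular opening (x by z) and a uniform 80 mm border on every side. Frame depth is 31 mm along y. It is built from two vertical stiles running the full outside height and two horizontal rails spanning the gap between the stiles.

The picture frame is on the floor beside the stool on its +y side.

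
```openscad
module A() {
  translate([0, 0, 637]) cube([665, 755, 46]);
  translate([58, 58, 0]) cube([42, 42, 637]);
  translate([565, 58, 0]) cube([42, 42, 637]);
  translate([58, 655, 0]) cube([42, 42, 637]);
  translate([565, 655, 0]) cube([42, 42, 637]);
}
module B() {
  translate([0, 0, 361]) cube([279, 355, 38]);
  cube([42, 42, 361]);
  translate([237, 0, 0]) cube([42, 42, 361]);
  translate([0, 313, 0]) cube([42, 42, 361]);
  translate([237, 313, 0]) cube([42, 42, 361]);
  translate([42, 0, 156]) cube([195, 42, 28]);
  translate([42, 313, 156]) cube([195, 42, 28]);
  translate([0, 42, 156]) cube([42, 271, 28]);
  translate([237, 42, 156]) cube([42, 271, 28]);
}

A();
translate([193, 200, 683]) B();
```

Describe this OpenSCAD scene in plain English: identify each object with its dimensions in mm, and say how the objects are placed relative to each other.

A is a rectangular dining table. The top is 665×755×46 mm with its upper surface at z = 683 mm. It stands on four 42×42 mm square legs, each inset 58 mm from the nearest pair of top edges, running from the floor to the underside of the top.

B is a four-legged stool. The seat is a 279×355×38 mm slab whose top surface is at z = 399 mm; four square legs, each 42×42 mm in cross-section, run from the floor (z = 0) to the underside of the seat, each flush with a corner of the seat. Four stretchers, 42 mm wide and 28 mm tall, connect adjacent legs with their undersides at z = 156 mm, each running between the inner faces of the legs it joins and aligned with the legs' outer faces on the other axis.

The stool is on top of the table, centred.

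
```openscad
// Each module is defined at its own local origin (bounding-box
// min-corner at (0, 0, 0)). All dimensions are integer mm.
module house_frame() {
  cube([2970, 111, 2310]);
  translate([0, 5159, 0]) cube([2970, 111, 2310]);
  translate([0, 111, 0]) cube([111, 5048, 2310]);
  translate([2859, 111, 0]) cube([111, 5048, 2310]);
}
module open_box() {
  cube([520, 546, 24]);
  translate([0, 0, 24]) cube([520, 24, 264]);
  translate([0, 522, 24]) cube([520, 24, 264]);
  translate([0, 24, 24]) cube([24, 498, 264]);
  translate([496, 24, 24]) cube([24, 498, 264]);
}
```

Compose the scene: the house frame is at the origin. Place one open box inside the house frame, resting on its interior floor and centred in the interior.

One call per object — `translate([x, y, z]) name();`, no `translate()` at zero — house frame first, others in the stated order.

house_frame();
translate([1225, 2362, 0]) open_box();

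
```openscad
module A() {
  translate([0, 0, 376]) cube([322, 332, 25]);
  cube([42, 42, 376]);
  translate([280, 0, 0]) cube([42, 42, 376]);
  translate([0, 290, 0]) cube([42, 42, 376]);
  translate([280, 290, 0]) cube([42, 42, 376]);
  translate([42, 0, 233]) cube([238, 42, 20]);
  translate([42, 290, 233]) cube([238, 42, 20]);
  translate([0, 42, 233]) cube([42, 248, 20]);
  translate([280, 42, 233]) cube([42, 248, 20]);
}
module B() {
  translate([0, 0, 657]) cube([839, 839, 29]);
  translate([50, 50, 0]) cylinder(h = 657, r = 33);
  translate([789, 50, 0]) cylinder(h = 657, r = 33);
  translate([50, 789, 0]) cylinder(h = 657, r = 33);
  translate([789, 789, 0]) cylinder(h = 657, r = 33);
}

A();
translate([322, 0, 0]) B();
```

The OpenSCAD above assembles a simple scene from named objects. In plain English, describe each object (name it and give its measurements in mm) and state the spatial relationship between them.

A is a four-legged stool. The seat is 322×332 mm, 25 mm thick, top at z = 401 mm. It stands on four square legs, each 42×42 mm in cross-section, from z = 0 to the seat underside, each flush with a corner of the seat. Four stretchers, 42 mm wide and 20 mm tall, connect adjacent legs with their undersides at z = 233 mm, each running between the inner faces of the legs it joins and aligned with the legs' outer faces on the other axis.

B is a rectangular dining table. The top is 839×839×29 mm with its upper surface at z = 686 mm. It stands on four round legs of 66 mm diameter, each leg's bounding box inset 17 mm from the nearest pair of top edges, running from the floor to the underside of the top.

The table is against the stool's +x side, with their −y faces flush.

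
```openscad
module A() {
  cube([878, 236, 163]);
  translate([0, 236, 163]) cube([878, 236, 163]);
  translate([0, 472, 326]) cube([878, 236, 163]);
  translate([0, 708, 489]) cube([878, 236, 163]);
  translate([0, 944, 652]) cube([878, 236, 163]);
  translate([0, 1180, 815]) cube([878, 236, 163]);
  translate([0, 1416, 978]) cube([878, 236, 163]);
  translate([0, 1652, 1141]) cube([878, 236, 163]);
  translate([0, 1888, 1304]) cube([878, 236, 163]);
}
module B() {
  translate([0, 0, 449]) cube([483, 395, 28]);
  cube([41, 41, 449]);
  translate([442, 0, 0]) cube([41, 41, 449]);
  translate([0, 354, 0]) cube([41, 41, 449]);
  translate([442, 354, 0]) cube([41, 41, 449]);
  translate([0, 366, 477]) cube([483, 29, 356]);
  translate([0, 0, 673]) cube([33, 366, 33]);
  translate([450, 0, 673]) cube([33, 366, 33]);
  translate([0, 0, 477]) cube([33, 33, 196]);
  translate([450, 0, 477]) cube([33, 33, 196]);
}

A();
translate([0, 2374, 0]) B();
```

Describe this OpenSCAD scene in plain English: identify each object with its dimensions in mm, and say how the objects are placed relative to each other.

A is a run of 9 identical solid stair steps. Each tread is 878×236 mm and each step block is 163 mm high. Step 1 rests on the floor; step k is offset from step 1 by (k−1)×236 mm in y and (k−1)×163 mm in z.

B is a chair: 483×395 mm seat, 28 mm thick, top at z = 477 mm, on four 41 mm square corner legs flush with the seat edges. A 29 mm thick backrest slab spans the full seat width, extending 356 mm above the seat top, its back face flush with the seat's +y edge. Two armrests of 33×33 mm section run along each side from the seat's front edge to the front of the backrest, top faces 229 mm above the seat top and outer faces flush with the seat's x-edges; a 33×33 mm post under the front of each armrest stands on the seat at the front corner.

The chair is on the floor beside the staircase on its +y side.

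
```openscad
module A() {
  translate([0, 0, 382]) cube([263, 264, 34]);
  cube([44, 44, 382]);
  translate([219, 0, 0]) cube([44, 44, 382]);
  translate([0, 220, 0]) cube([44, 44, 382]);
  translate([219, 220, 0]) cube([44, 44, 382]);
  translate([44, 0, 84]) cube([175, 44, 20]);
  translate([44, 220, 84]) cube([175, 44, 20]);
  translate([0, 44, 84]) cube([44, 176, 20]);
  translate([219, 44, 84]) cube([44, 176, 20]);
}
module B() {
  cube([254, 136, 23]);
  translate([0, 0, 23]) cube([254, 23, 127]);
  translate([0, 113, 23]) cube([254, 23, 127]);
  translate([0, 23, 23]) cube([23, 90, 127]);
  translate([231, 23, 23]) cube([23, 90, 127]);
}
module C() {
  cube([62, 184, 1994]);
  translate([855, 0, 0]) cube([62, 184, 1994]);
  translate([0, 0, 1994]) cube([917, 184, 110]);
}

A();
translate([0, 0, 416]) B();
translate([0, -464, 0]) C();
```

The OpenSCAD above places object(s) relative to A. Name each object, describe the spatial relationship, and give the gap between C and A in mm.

A is a stool. B is an open box. C is a door frame. The open box is on top of the stool. The door frame is on the floor beside the stool on its −y side. The gap between the door frame and the stool is 280 mm.

The door frame's nearest face is 280 mm from the stool's −y face.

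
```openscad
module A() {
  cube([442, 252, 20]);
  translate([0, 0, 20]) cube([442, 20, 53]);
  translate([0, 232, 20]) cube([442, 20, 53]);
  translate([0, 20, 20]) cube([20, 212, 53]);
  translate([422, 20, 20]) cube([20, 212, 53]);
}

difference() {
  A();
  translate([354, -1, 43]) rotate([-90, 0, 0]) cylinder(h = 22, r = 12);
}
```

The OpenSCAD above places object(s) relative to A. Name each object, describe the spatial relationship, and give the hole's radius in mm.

A is an open box. The open box has a circular hole through its front wall. The hole's radius is 12 mm.

The subtracted cylinder has r = 12 mm.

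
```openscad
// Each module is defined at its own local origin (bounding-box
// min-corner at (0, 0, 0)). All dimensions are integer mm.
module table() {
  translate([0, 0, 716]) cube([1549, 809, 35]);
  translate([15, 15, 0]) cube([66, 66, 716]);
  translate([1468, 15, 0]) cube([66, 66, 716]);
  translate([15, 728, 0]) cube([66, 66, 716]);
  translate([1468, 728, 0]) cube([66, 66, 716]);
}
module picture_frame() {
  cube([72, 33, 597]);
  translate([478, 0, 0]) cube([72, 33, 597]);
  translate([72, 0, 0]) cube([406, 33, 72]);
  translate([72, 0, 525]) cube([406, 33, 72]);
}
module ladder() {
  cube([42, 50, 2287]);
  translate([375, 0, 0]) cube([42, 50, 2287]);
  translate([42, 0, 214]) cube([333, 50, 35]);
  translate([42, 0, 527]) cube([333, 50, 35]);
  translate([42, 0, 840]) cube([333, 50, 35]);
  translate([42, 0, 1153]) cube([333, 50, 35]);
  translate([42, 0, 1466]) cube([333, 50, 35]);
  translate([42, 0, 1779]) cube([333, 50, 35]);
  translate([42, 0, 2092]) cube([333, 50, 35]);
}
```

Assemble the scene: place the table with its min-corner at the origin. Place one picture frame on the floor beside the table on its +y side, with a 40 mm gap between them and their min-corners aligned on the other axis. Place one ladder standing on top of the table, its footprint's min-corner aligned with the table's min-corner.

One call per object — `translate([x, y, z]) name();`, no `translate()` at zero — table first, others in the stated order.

table();
translate([0, 849, 0]) picture_frame();
translate([0, 0, 751]) ladder();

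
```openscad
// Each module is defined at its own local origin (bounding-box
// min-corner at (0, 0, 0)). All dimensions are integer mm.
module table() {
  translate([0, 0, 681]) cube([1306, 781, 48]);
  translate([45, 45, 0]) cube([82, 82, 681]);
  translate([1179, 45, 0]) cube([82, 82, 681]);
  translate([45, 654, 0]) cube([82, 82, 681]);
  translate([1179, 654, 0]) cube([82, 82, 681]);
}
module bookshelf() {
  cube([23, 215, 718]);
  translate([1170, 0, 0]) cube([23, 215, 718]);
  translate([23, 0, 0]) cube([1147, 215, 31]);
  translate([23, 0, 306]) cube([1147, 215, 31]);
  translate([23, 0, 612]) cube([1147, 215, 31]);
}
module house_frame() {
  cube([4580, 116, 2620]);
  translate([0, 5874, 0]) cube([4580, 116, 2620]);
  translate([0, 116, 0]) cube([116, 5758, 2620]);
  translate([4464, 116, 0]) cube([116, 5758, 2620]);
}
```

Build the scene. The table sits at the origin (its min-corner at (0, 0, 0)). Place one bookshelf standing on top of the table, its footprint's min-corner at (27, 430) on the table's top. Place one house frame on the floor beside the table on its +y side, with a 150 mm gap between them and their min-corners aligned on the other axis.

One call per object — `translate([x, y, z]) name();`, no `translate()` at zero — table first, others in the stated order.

table();
translate([27, 430, 729]) bookshelf();
translate([0, 931, 0]) house_frame();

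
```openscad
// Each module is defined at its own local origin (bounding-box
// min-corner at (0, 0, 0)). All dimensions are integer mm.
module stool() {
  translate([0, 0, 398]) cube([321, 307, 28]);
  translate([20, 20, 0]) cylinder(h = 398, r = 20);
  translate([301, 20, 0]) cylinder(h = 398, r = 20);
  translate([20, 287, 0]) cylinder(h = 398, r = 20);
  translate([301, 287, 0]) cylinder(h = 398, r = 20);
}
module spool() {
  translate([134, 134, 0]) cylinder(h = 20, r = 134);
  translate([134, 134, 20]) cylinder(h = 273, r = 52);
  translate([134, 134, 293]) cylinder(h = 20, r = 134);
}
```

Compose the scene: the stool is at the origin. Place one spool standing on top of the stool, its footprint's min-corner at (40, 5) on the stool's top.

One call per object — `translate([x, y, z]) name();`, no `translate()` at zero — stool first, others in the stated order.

stool();
translate([40, 5, 426]) spool();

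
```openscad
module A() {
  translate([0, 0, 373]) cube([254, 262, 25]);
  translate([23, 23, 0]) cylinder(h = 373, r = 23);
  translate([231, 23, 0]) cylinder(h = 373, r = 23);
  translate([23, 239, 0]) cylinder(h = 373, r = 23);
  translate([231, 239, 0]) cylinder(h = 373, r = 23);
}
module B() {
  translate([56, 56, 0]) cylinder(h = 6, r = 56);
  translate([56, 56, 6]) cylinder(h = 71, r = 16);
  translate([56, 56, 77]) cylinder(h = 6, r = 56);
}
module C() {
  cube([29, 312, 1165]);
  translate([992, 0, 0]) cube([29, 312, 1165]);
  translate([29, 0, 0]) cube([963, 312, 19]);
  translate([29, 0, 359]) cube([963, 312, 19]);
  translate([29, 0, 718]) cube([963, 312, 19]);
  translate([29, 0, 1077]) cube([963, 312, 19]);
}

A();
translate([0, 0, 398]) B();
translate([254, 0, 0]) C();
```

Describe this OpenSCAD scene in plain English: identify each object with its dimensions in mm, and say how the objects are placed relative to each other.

A is a four-legged stool. The seat is 254×262 mm, 25 mm thick, top at z = 398 mm. It stands on four round legs, each 46 mm in diameter, from z = 0 to the seat underside, each leg's axis is inset half a diameter from the nearest pair of seat edges (so the leg's bounding box is flush with the corner).

B is a spool: two coaxial disc flanges of radius 56 mm and thickness 6 mm, joined by a core cylinder of radius 16 mm and height 71 mm. The lower flange rests on z = 0 and the three cylinders share a vertical axis.

C is an open bookshelf. Two side panels, each 29 mm thick, 312 mm deep and 1165 mm tall, stand 1021 mm apart (outside-to-outside). Between them sit 4 shelves, each 19 mm thick and 312 mm deep, spanning the full gap between the sides. The bottom shelf rests on the floor (its underside at z = 0) and the clear gap between one shelf's top and the next shelf's underside is 340 mm.

The spool is on top of the stool. The bookshelf is against the stool's +x side, with their −y faces flush.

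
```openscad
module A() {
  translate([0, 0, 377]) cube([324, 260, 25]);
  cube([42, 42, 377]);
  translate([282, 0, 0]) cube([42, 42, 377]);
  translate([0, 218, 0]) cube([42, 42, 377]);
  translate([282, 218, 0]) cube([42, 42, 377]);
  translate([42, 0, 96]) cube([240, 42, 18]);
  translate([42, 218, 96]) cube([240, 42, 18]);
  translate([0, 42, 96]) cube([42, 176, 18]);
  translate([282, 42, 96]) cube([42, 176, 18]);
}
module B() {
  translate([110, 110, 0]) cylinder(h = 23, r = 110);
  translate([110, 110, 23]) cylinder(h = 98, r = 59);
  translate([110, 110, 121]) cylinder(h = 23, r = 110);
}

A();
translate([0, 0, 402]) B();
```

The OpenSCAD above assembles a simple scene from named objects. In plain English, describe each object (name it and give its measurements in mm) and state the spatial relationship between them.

A is a four-legged stool. The seat is 324×260 mm, 25 mm thick, top at z = 402 mm. It stands on four square legs, each 42×42 mm in cross-section, from z = 0 to the seat underside, each flush with a corner of the seat. Four stretchers, 42 mm wide and 18 mm tall, connect adjacent legs with their undersides at z = 96 mm, each running between the inner faces of the legs it joins and aligned with the legs' outer faces on the other axis.

B is a spool: two coaxial disc flanges of radius 110 mm and thickness 23 mm, joined by a core cylinder of radius 59 mm and height 98 mm. The lower flange rests on z = 0 and the three cylinders share a vertical axis.

The spool is on top of the stool.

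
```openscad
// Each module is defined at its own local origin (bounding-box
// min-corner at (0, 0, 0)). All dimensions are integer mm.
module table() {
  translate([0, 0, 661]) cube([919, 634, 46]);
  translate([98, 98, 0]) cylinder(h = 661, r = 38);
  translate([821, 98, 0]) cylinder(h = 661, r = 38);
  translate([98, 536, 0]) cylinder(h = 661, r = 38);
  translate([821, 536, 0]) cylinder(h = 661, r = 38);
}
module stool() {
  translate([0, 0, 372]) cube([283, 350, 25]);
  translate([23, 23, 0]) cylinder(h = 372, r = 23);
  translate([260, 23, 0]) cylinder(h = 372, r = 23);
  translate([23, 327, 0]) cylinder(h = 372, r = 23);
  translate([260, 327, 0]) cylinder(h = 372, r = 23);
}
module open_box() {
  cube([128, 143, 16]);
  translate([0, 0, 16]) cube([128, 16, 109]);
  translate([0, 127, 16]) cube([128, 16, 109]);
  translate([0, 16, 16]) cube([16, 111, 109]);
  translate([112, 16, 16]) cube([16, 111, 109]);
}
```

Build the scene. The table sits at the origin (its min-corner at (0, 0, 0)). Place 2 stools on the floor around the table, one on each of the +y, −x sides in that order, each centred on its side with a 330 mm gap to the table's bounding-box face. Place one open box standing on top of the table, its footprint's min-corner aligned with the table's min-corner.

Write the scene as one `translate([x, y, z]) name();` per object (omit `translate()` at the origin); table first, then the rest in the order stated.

table();
translate([318, 964, 0]) stool();
translate([-613, 142, 0]) stool();
translate([0, 0, 707]) open_box();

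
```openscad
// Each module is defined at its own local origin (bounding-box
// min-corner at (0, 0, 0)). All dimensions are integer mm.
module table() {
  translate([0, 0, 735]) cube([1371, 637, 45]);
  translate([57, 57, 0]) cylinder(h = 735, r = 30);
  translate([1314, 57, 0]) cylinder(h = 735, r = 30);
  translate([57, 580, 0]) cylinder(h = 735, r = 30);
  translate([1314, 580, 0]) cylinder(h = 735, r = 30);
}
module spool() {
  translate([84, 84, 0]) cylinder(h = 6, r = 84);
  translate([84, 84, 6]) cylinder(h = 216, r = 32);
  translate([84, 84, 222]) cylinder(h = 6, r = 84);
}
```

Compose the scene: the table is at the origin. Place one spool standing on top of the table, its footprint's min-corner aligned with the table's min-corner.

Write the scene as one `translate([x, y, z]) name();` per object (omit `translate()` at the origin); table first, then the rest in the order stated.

table();
translate([0, 0, 780]) spool();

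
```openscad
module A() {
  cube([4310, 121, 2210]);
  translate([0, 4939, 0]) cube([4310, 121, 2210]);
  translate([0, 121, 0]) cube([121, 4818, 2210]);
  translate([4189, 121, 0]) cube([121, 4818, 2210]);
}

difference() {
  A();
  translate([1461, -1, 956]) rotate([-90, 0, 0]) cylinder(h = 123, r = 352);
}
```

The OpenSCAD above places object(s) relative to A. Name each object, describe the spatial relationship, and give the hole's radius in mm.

A is a house frame. The house frame has a circular hole through its front wall. The hole's radius is 352 mm.

The subtracted cylinder has r = 352 mm.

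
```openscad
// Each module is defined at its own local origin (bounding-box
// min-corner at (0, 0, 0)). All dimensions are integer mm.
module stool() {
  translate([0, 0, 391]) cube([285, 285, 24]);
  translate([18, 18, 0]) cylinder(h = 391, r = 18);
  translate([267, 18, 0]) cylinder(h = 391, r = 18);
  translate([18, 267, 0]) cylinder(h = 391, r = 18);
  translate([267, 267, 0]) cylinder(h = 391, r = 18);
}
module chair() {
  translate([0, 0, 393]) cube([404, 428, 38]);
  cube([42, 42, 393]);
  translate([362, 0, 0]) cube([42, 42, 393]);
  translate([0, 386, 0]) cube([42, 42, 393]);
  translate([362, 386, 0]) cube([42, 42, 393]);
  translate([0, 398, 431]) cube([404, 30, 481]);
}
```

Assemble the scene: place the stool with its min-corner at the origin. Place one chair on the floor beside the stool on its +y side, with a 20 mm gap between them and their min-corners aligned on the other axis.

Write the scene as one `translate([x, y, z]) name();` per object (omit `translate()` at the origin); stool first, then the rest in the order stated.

stool();
translate([0, 305, 0]) chair();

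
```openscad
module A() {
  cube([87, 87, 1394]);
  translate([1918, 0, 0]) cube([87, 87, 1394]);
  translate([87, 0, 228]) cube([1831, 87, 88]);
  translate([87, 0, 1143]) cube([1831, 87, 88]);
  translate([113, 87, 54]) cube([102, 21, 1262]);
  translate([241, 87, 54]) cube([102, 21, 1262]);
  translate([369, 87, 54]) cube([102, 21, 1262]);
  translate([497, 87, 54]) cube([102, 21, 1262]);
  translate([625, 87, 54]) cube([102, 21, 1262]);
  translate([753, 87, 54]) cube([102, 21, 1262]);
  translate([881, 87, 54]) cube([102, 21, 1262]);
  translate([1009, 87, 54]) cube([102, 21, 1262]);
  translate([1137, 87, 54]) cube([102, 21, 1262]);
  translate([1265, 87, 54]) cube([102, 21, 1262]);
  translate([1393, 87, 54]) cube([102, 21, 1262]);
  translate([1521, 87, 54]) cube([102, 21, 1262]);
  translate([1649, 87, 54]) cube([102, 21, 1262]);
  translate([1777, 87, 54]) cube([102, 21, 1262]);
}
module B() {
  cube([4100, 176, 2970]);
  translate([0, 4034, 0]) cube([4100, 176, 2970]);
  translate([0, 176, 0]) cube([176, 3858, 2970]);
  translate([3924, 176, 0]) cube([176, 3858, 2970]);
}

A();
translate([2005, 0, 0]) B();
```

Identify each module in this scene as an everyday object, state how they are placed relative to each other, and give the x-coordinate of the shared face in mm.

The fence section's +x face and the house frame's −x face are both at x = 2005 mm.

A is a fence section. B is a house frame. The house frame is against the fence section's +x side, with their −y faces flush. The x-coordinate of the shared face is 2005 mm.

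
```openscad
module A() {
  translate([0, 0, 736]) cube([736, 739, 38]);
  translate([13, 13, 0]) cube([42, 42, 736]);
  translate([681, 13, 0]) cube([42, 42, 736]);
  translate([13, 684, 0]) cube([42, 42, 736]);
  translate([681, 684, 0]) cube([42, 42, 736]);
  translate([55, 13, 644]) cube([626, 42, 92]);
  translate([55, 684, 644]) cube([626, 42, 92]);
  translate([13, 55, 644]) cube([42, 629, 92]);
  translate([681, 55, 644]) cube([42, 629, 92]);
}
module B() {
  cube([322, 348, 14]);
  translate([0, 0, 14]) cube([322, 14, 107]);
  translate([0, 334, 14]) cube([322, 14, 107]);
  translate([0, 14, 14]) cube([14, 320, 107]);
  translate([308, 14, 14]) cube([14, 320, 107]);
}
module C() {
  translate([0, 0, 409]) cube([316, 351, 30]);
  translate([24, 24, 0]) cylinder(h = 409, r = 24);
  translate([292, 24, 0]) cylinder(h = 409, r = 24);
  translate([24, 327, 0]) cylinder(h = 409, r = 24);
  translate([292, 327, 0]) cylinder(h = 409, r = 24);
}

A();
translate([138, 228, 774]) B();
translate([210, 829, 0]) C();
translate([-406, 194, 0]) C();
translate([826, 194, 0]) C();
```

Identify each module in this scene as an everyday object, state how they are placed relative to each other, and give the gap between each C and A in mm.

Each stool's nearest face is 90 mm from the table's bounding box.

A is a table. B is an open box. C is a stool. The open box is on top of the table. Three stools sit around the table at the +y, −x, +x sides. The gap between each stool and the table is 90 mm.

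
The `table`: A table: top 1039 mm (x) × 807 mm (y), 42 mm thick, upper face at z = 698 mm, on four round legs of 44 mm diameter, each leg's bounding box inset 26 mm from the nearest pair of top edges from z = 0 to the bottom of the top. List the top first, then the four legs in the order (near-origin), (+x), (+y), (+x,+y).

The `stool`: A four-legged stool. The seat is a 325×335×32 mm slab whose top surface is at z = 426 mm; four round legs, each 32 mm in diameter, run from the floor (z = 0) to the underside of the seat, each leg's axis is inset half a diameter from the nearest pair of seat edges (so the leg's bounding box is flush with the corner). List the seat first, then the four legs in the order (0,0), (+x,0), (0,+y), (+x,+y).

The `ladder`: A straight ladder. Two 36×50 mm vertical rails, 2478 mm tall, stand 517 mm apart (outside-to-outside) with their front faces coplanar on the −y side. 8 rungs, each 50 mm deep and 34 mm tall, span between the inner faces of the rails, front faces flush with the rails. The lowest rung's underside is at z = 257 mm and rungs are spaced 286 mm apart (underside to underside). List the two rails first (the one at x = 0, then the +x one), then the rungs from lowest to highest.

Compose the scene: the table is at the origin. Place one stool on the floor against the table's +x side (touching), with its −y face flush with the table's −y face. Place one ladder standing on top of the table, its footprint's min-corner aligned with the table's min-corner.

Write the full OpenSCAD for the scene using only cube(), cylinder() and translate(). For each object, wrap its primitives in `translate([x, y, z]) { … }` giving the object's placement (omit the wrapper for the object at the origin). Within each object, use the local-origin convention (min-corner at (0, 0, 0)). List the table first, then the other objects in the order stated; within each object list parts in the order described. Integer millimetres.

translate([0, 0, 656]) cube([1039, 807, 42]);
translate([48, 48, 0]) cylinder(h = 656, r = 22);
translate([991, 48, 0]) cylinder(h = 656, r = 22);
translate([48, 759, 0]) cylinder(h = 656, r = 22);
translate([991, 759, 0]) cylinder(h = 656, r = 22);
translate([1039, 0, 0]) {
  translate([0, 0, 394]) cube([325, 335, 32]);
  translate([16, 16, 0]) cylinder(h = 394, r = 16);
  translate([309, 16, 0]) cylinder(h = 394, r = 16);
  translate([16, 319, 0]) cylinder(h = 394, r = 16);
  translate([309, 319, 0]) cylinder(h = 394, r = 16);
}
translate([0, 0, 698]) {
  cube([36, 50, 2478]);
  translate([481, 0, 0]) cube([36, 50, 2478]);
  translate([36, 0, 257]) cube([445, 50, 34]);
  translate([36, 0, 543]) cube([445, 50, 34]);
  translate([36, 0, 829]) cube([445, 50, 34]);
  translate([36, 0, 1115]) cube([445, 50, 34]);
  translate([36, 0, 1401]) cube([445, 50, 34]);
  translate([36, 0, 1687]) cube([445, 50, 34]);
  translate([36, 0, 1973]) cube([445, 50, 34]);
  translate([36, 0, 2259]) cube([445, 50, 34]);
}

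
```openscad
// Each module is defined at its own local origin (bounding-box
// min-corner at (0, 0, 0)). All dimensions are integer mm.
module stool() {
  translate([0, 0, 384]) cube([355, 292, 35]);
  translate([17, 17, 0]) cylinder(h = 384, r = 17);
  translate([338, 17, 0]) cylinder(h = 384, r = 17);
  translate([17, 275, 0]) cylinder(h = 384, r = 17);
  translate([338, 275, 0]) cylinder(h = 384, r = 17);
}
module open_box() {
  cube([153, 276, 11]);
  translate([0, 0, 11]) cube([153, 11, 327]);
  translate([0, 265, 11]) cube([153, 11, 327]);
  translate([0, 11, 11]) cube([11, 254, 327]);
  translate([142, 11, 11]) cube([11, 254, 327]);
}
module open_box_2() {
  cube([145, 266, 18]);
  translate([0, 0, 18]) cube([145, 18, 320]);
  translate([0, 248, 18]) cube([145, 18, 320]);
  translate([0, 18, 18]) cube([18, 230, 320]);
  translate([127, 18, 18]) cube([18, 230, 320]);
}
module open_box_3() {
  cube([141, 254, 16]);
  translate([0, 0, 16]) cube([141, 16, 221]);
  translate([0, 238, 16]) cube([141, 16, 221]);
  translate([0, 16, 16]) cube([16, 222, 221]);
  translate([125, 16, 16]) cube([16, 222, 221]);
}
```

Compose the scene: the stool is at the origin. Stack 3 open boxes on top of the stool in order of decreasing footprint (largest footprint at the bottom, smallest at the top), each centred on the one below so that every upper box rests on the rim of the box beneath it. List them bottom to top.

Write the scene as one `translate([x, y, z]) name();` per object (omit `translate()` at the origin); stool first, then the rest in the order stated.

stool();
translate([101, 8, 419]) open_box();
translate([105, 13, 757]) open_box_2();
translate([107, 19, 1095]) open_box_3();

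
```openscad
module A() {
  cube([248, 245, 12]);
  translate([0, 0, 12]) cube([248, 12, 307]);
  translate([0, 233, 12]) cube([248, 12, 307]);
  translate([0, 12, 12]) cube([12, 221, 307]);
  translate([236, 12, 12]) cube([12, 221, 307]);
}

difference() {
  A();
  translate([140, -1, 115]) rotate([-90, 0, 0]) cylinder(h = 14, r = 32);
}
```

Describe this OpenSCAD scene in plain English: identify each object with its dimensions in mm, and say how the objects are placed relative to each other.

A is an open storage box with external size 248×245×319 mm and wall thickness 12 mm (the base is also 12 mm thick). The base covers the whole footprint; the four walls stand on the base, with the y-facing walls full-width and the x-facing walls fitting between their inner faces.

The open box has a circular hole of radius 32 mm through its front wall, centred at (x = 140, z = 115).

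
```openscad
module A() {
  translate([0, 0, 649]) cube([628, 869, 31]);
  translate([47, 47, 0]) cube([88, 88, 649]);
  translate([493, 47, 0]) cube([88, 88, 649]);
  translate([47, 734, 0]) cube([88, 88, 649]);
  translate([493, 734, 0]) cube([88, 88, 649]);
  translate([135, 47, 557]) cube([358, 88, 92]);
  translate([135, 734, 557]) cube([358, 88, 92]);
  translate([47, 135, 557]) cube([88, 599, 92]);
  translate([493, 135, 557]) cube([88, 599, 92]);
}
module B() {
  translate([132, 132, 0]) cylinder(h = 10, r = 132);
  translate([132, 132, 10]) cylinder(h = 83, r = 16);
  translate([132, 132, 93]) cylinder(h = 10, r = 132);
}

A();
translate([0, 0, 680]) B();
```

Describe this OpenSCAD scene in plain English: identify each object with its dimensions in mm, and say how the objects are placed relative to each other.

A is a rectangular dining table. The top is 628×869×31 mm with its upper surface at z = 680 mm. It stands on four 88×88 mm square legs, each inset 47 mm from the nearest pair of top edges, running from the floor to the underside of the top. Four apron rails, 88 mm thick and 92 mm tall, run between adjacent legs with their top edges flush with the underside of the top and their outer faces flush with the legs' outer faces.

B is a spool: two coaxial disc flanges of radius 132 mm and thickness 10 mm, joined by a core cylinder of radius 16 mm and height 83 mm. The lower flange rests on z = 0 and the three cylinders share a vertical axis.

The spool is on top of the table.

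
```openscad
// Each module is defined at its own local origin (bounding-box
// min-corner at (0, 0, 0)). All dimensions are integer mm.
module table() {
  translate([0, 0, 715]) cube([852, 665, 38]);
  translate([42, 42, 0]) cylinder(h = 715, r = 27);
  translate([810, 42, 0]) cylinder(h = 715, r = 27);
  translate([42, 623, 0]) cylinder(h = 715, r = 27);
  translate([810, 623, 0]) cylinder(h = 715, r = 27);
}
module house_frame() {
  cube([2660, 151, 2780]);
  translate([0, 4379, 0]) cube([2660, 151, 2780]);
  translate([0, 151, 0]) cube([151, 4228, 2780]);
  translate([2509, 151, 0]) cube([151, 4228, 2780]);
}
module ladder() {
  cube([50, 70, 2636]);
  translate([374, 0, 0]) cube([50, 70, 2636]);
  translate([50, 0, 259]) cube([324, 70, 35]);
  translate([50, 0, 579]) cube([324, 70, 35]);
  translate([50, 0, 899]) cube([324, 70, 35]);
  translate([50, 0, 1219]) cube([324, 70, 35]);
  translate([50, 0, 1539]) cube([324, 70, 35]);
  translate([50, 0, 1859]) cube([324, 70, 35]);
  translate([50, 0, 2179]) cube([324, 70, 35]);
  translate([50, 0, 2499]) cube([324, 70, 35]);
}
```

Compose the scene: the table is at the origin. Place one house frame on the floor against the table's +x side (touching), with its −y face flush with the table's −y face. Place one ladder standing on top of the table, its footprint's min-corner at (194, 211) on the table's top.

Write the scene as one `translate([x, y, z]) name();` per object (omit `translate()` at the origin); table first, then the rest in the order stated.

table();
translate([852, 0, 0]) house_frame();
translate([194, 211, 753]) ladder();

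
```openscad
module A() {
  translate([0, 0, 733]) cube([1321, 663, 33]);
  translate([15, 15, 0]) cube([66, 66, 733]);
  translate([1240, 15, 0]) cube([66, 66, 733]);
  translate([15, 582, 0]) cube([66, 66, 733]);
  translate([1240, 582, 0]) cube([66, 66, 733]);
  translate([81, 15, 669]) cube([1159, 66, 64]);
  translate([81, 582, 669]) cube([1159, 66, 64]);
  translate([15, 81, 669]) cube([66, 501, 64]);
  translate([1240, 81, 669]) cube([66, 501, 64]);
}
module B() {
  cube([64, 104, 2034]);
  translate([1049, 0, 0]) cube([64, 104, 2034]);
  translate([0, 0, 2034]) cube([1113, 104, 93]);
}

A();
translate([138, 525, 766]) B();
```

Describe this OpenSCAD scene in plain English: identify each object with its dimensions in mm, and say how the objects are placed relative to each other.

A is a table: top 1321 mm (x) × 663 mm (y), 33 mm thick, upper face at z = 766 mm, on four 66×66 mm square legs, each inset 15 mm from the nearest pair of top edges, running from z = 0 to the bottom of the top. Four apron rails, 66 mm thick and 64 mm tall, run between adjacent legs with their top edges flush with the underside of the top and their outer faces flush with the legs' outer faces.

B is a door frame. The clear opening is 985 mm wide and 2034 mm high. Two 64 mm wide jambs, 104 mm deep, stand either side of the opening from the floor to the top of the opening. A 93 mm thick head sits across the top of both jambs, spanning the full outside width of the frame.

The door frame is on top of the table.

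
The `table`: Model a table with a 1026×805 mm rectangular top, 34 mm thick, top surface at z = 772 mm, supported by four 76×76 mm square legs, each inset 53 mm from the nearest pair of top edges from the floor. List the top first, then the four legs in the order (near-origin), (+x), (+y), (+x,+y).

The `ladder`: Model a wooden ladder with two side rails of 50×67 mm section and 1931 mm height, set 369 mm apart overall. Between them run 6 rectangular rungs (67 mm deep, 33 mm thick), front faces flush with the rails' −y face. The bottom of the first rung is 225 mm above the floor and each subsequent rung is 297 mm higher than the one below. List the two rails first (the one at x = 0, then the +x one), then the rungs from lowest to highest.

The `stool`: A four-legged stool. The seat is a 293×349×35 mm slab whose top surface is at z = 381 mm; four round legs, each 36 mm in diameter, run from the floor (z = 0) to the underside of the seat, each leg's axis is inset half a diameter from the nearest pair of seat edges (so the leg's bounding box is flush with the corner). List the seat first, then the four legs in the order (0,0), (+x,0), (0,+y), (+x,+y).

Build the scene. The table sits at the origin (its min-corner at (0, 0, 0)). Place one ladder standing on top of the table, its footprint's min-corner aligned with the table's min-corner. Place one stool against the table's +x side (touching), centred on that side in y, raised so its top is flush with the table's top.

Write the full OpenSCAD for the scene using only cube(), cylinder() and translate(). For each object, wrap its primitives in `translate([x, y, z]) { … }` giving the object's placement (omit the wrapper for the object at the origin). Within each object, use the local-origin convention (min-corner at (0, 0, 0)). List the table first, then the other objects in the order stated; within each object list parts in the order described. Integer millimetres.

translate([0, 0, 738]) cube([1026, 805, 34]);
translate([53, 53, 0]) cube([76, 76, 738]);
translate([897, 53, 0]) cube([76, 76, 738]);
translate([53, 676, 0]) cube([76, 76, 738]);
translate([897, 676, 0]) cube([76, 76, 738]);
translate([0, 0, 772]) {
  cube([50, 67, 1931]);
  translate([319, 0, 0]) cube([50, 67, 1931]);
  translate([50, 0, 225]) cube([269, 67, 33]);
  translate([50, 0, 522]) cube([269, 67, 33]);
  translate([50, 0, 819]) cube([269, 67, 33]);
  translate([50, 0, 1116]) cube([269, 67, 33]);
  translate([50, 0, 1413]) cube([269, 67, 33]);
  translate([50, 0, 1710]) cube([269, 67, 33]);
}
translate([1026, 228, 391]) {
  translate([0, 0, 346]) cube([293, 349, 35]);
  translate([18, 18, 0]) cylinder(h = 346, r = 18);
  translate([275, 18, 0]) cylinder(h = 346, r = 18);
  translate([18, 331, 0]) cylinder(h = 346, r = 18);
  translate([275, 331, 0]) cylinder(h = 346, r = 18);
}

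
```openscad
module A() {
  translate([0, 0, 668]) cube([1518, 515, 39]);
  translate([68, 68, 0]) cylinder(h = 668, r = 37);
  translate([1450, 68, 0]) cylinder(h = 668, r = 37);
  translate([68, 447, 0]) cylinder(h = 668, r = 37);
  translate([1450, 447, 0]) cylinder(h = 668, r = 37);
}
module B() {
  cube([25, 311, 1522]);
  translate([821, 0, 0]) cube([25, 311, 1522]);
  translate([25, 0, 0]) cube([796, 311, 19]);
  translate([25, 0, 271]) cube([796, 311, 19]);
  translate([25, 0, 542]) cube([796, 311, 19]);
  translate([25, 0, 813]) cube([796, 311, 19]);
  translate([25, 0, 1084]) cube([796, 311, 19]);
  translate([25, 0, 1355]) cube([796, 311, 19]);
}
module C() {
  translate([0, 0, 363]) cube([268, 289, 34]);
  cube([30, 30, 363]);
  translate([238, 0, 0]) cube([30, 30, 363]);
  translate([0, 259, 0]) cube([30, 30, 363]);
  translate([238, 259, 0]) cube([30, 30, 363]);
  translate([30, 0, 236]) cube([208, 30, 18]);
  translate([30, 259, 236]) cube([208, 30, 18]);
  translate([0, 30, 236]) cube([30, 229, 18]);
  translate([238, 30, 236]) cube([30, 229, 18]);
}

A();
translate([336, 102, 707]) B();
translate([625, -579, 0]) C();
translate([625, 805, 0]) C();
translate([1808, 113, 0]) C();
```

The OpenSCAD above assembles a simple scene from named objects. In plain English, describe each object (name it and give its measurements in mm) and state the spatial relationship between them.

A is a table with a 1518×515 mm rectangular top, 39 mm thick, top surface at z = 707 mm, supported by four round legs of 74 mm diameter, each leg's bounding box inset 31 mm from the nearest pair of top edges, running from the floor.

B is an open bookshelf. Two side panels, each 25 mm thick, 311 mm deep and 1522 mm tall, stand 846 mm apart (outside-to-outside). Between them sit 6 shelves, each 19 mm thick and 311 mm deep, spanning the full gap between the sides. The bottom shelf rests on the floor (its underside at z = 0) and the clear gap between one shelf's top and the next shelf's underside is 252 mm.

C is a simple wooden stool: a rectangular seat 268 mm (x) by 289 mm (y), 34 mm thick, top face at z = 397 mm, on four square legs, each 30×30 mm in cross-section. The legs rest on z = 0, each flush with a corner of the seat. Four stretchers, 30 mm wide and 18 mm tall, connect adjacent legs with their undersides at z = 236 mm, each running between the inner faces of the legs it joins and aligned with the legs' outer faces on the other axis.

The bookshelf is on top of the table, centred. Three stools sit around the table at the −y, +y, +x sides.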